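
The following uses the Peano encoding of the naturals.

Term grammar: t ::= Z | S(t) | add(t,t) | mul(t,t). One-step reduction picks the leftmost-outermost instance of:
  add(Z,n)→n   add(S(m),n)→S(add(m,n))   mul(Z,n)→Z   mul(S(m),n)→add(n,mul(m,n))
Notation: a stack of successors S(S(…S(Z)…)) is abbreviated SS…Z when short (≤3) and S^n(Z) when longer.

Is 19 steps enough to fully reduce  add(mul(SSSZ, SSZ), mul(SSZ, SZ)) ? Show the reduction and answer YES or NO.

  start: add(mul(SSSZ, SSZ), mul(SSZ, SZ))
  →1  add(add(SSZ, mul(SSZ, SSZ)), mul(SSZ, SZ))
  →2  add(S(add(SZ, mul(SSZ, SSZ))), mul(SSZ, SZ))
  →3  S(add(add(SZ, mul(SSZ, SSZ)), mul(SSZ, SZ)))
  →4  S(add(S(add(Z, mul(SSZ, SSZ))), mul(SSZ, SZ)))
  →5  S(S(add(add(Z, mul(SSZ, SSZ)), mul(SSZ, SZ))))
  →6  S(S(add(mul(SSZ, SSZ), mul(SSZ, SZ))))
  →7  S(S(add(add(SSZ, mul(SZ, SSZ)), mul(SSZ, SZ))))
  →8  S(S(add(S(add(SZ, mul(SZ, SSZ))), mul(SSZ, SZ))))
  →9  S(S(S(add(add(SZ, mul(SZ, SSZ)), mul(SSZ, SZ)))))
  →10  S(S(S(add(S(add(Z, mul(SZ, SSZ))), mul(SSZ, SZ)))))
  →11  S(S(S(S(add(add(Z, mul(SZ, SSZ)), mul(SSZ, SZ))))))
  →12  S(S(S(S(add(mul(SZ, SSZ), mul(SSZ, SZ))))))
  →13  S(S(S(S(add(add(SSZ, mul(Z, SSZ)), mul(SSZ, SZ))))))
  →14  S(S(S(S(add(S(add(SZ, mul(Z, SSZ))), mul(SSZ, SZ))))))
  →15  S(S(S(S(S(add(add(SZ, mul(Z, SSZ)), mul(SSZ, SZ)))))))
  →16  S(S(S(S(S(add(S(add(Z, mul(Z, SSZ))), mul(SSZ, SZ)))))))
  →17  S(S(S(S(S(S(add(add(Z, mul(Z, SSZ)), mul(SSZ, SZ))))))))
  →18  S(S(S(S(S(S(add(mul(Z, SSZ), mul(SSZ, SZ))))))))
  →19  S(S(S(S(S(S(add(Z, mul(SSZ, SZ))))))))

Answer: NO — after 19 steps the term is S(S(S(S(S(S(add(Z, mul(SSZ, SZ)))))))), not yet normal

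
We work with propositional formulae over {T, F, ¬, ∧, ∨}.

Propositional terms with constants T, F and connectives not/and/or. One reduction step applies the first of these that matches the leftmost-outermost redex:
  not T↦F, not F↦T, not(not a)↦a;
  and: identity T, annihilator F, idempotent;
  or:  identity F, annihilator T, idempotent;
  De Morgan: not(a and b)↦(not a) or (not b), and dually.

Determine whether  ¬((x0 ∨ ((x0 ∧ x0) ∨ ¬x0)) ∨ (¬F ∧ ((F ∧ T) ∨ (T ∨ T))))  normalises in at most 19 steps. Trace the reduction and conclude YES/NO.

Answer: YES — reaches normal form F in 18 ≤ 19 steps

Working:
  start: ¬((x0 ∨ ((x0 ∧ x0) ∨ ¬x0)) ∨ (¬F ∧ ((F ∧ T) ∨ (T ∨ T))))
  →1  ¬(x0 ∨ ((x0 ∧ x0) ∨ ¬x0)) ∧ ¬(¬F ∧ ((F ∧ T) ∨ (T ∨ T)))
  →2  (¬x0 ∧ ¬((x0 ∧ x0) ∨ ¬x0)) ∧ ¬(¬F ∧ ((F ∧ T) ∨ (T ∨ T)))
  →3  (¬x0 ∧ (¬(x0 ∧ x0) ∧ ¬¬x0)) ∧ ¬(¬F ∧ ((F ∧ T) ∨ (T ∨ T)))
  →4  (¬x0 ∧ ((¬x0 ∨ ¬x0) ∧ ¬¬x0)) ∧ ¬(¬F ∧ ((F ∧ T) ∨ (T ∨ T)))
  →5  (¬x0 ∧ (¬x0 ∧ ¬¬x0)) ∧ ¬(¬F ∧ ((F ∧ T) ∨ (T ∨ T)))
  →6  (¬x0 ∧ (¬x0 ∧ x0)) ∧ ¬(¬F ∧ ((F ∧ T) ∨ (T ∨ T)))
  →7  (¬x0 ∧ (¬x0 ∧ x0)) ∧ (¬¬F ∨ ¬((F ∧ T) ∨ (T ∨ T)))
  →8  (¬x0 ∧ (¬x0 ∧ x0)) ∧ (F ∨ ¬((F ∧ T) ∨ (T ∨ T)))
  →9  (¬x0 ∧ (¬x0 ∧ x0)) ∧ ¬((F ∧ T) ∨ (T ∨ T))
  →10  (¬x0 ∧ (¬x0 ∧ x0)) ∧ (¬(F ∧ T) ∧ ¬(T ∨ T))
  →11  (¬x0 ∧ (¬x0 ∧ x0)) ∧ ((¬F ∨ ¬T) ∧ ¬(T ∨ T))
  →12  (¬x0 ∧ (¬x0 ∧ x0)) ∧ ((T ∨ ¬T) ∧ ¬(T ∨ T))
  →13  (¬x0 ∧ (¬x0 ∧ x0)) ∧ (T ∧ ¬(T ∨ T))
  →14  (¬x0 ∧ (¬x0 ∧ x0)) ∧ ¬(T ∨ T)
  →15  (¬x0 ∧ (¬x0 ∧ x0)) ∧ (¬T ∧ ¬T)
  →16  (¬x0 ∧ (¬x0 ∧ x0)) ∧ ¬T
  →17  (¬x0 ∧ (¬x0 ∧ x0)) ∧ F
  →18  F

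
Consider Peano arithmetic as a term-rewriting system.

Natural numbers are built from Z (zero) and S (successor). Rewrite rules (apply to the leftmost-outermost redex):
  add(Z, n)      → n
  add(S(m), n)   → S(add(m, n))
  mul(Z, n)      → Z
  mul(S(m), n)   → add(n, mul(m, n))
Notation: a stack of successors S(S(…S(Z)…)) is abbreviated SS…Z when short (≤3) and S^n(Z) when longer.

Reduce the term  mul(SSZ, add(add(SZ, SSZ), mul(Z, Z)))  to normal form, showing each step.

Answer: normal form = S^6(Z)  (in 25 steps)

Working:
  start: mul(SSZ, add(add(SZ, SSZ), mul(Z, Z)))
  →1  add(add(add(SZ, SSZ), mul(Z, Z)), mul(SZ, add(add(SZ, SSZ), mul(Z, Z))))
  →2  add(add(S(add(Z, SSZ)), mul(Z, Z)), mul(SZ, add(add(SZ, SSZ), mul(Z, Z))))
  →3  add(S(add(add(Z, SSZ), mul(Z, Z))), mul(SZ, add(add(SZ, SSZ), mul(Z, Z))))
  →4  S(add(add(add(Z, SSZ), mul(Z, Z)), mul(SZ, add(add(SZ, SSZ), mul(Z, Z)))))
  →5  S(add(add(SSZ, mul(Z, Z)), mul(SZ, add(add(SZ, SSZ), mul(Z, Z)))))
  →6  S(add(S(add(SZ, mul(Z, Z))), mul(SZ, add(add(SZ, SSZ), mul(Z, Z)))))
  →7  S(S(add(add(SZ, mul(Z, Z)), mul(SZ, add(add(SZ, SSZ), mul(Z, Z))))))
  →8  S(S(add(S(add(Z, mul(Z, Z))), mul(SZ, add(add(SZ, SSZ), mul(Z, Z))))))
  →9  S(S(S(add(add(Z, mul(Z, Z)), mul(SZ, add(add(SZ, SSZ), mul(Z, Z)))))))
  →10  S(S(S(add(mul(Z, Z), mul(SZ, add(add(SZ, SSZ), mul(Z, Z)))))))
  →11  S(S(S(add(Z, mul(SZ, add(add(SZ, SSZ), mul(Z, Z)))))))
  →12  S(S(S(mul(SZ, add(add(SZ, SSZ), mul(Z, Z))))))
  →13  S(S(S(add(add(add(SZ, SSZ), mul(Z, Z)), mul(Z, add(add(SZ, SSZ), mul(Z, Z)))))))
  →14  S(S(S(add(add(S(add(Z, SSZ)), mul(Z, Z)), mul(Z, add(add(SZ, SSZ), mul(Z, Z)))))))
  →15  S(S(S(add(S(add(add(Z, SSZ), mul(Z, Z))), mul(Z, add(add(SZ, SSZ), mul(Z, Z)))))))
  →16  S(S(S(S(add(add(add(Z, SSZ), mul(Z, Z)), mul(Z, add(add(SZ, SSZ), mul(Z, Z))))))))
  →17  S(S(S(S(add(add(SSZ, mul(Z, Z)), mul(Z, add(add(SZ, SSZ), mul(Z, Z))))))))
  →18  S(S(S(S(add(S(add(SZ, mul(Z, Z))), mul(Z, add(add(SZ, SSZ), mul(Z, Z))))))))
  →19  S(S(S(S(S(add(add(SZ, mul(Z, Z)), mul(Z, add(add(SZ, SSZ), mul(Z, Z)))))))))
  →20  S(S(S(S(S(add(S(add(Z, mul(Z, Z))), mul(Z, add(add(SZ, SSZ), mul(Z, Z)))))))))
  →21  S(S(S(S(S(S(add(add(Z, mul(Z, Z)), mul(Z, add(add(SZ, SSZ), mul(Z, Z))))))))))
  →22  S(S(S(S(S(S(add(mul(Z, Z), mul(Z, add(add(SZ, SSZ), mul(Z, Z))))))))))
  →23  S(S(S(S(S(S(add(Z, mul(Z, add(add(SZ, SSZ), mul(Z, Z))))))))))
  →24  S(S(S(S(S(S(mul(Z, add(add(SZ, SSZ), mul(Z, Z)))))))))
  →25  S^6(Z)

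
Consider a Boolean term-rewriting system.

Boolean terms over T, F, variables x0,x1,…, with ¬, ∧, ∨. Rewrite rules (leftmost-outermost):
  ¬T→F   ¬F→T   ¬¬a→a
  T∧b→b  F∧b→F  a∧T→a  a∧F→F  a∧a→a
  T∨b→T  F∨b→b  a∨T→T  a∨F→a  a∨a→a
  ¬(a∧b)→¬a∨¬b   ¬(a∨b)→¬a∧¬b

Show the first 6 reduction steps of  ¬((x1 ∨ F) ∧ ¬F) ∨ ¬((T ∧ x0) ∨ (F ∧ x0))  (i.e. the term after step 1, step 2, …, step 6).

Answer: after 6 steps: ¬x1 ∨ ¬((T ∧ x0) ∨ (F ∧ x0))

Working:
  start: ¬((x1 ∨ F) ∧ ¬F) ∨ ¬((T ∧ x0) ∨ (F ∧ x0))
  →1  (¬(x1 ∨ F) ∨ ¬¬F) ∨ ¬((T ∧ x0) ∨ (F ∧ x0))
  →2  ((¬x1 ∧ ¬F) ∨ ¬¬F) ∨ ¬((T ∧ x0) ∨ (F ∧ x0))
  →3  ((¬x1 ∧ T) ∨ ¬¬F) ∨ ¬((T ∧ x0) ∨ (F ∧ x0))
  →4  (¬x1 ∨ ¬¬F) ∨ ¬((T ∧ x0) ∨ (F ∧ x0))
  →5  (¬x1 ∨ F) ∨ ¬((T ∧ x0) ∨ (F ∧ x0))
  →6  ¬x1 ∨ ¬((T ∧ x0) ∨ (F ∧ x0))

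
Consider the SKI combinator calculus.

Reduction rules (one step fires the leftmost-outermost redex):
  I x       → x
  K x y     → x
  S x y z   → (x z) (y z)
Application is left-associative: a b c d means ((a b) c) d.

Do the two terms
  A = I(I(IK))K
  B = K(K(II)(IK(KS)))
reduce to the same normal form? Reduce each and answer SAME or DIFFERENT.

Answer: DIFFERENT — A ⇓ KK, B ⇓ KI

Reduction:
Term A:
  start: I(I(IK))K
  →1  I(IK)K
  →2  IKK
  →3  KK

Term B:
  start: K(K(II)(IK(KS)))
  →1  K(II)
  →2  KI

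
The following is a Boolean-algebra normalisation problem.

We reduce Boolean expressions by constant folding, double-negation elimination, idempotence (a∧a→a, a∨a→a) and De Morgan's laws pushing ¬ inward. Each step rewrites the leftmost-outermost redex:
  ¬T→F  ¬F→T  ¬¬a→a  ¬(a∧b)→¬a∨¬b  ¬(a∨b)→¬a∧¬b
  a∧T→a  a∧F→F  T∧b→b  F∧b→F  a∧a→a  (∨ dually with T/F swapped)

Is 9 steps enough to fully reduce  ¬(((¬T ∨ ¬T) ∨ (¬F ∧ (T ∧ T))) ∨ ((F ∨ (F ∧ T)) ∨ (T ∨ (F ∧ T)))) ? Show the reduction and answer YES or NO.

Answer: NO — after 9 steps the term is ¬(T ∧ T) ∧ ¬((F ∨ (F ∧ T)) ∨ (T ∨ (F ∧ T))), not yet normal

Working:
  start: ¬(((¬T ∨ ¬T) ∨ (¬F ∧ (T ∧ T))) ∨ ((F ∨ (F ∧ T)) ∨ (T ∨ (F ∧ T))))
  →1  ¬((¬T ∨ ¬T) ∨ (¬F ∧ (T ∧ T))) ∧ ¬((F ∨ (F ∧ T)) ∨ (T ∨ (F ∧ T)))
  →2  (¬(¬T ∨ ¬T) ∧ ¬(¬F ∧ (T ∧ T))) ∧ ¬((F ∨ (F ∧ T)) ∨ (T ∨ (F ∧ T)))
  →3  ((¬¬T ∧ ¬¬T) ∧ ¬(¬F ∧ (T ∧ T))) ∧ ¬((F ∨ (F ∧ T)) ∨ (T ∨ (F ∧ T)))
  →4  (¬¬T ∧ ¬(¬F ∧ (T ∧ T))) ∧ ¬((F ∨ (F ∧ T)) ∨ (T ∨ (F ∧ T)))
  →5  (T ∧ ¬(¬F ∧ (T ∧ T))) ∧ ¬((F ∨ (F ∧ T)) ∨ (T ∨ (F ∧ T)))
  →6  ¬(¬F ∧ (T ∧ T)) ∧ ¬((F ∨ (F ∧ T)) ∨ (T ∨ (F ∧ T)))
  →7  (¬¬F ∨ ¬(T ∧ T)) ∧ ¬((F ∨ (F ∧ T)) ∨ (T ∨ (F ∧ T)))
  →8  (F ∨ ¬(T ∧ T)) ∧ ¬((F ∨ (F ∧ T)) ∨ (T ∨ (F ∧ T)))
  →9  ¬(T ∧ T) ∧ ¬((F ∨ (F ∧ T)) ∨ (T ∨ (F ∧ T)))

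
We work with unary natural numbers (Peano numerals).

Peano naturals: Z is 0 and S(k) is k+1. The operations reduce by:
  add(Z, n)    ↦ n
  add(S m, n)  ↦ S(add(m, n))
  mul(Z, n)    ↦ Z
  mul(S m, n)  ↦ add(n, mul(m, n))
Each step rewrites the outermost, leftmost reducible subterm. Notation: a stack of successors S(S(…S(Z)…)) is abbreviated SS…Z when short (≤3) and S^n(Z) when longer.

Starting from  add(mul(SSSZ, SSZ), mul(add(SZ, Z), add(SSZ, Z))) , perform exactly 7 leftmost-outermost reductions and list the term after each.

  start: add(mul(SSSZ, SSZ), mul(add(SZ, Z), add(SSZ, Z)))
  step 1: add(add(SSZ, mul(SSZ, SSZ)), mul(add(SZ, Z), add(SSZ, Z)))
  step 2: add(S(add(SZ, mul(SSZ, SSZ))), mul(add(SZ, Z), add(SSZ, Z)))
  step 3: S(add(add(SZ, mul(SSZ, SSZ)), mul(add(SZ, Z), add(SSZ, Z))))
  step 4: S(add(S(add(Z, mul(SSZ, SSZ))), mul(add(SZ, Z), add(SSZ, Z))))
  step 5: S(S(add(add(Z, mul(SSZ, SSZ)), mul(add(SZ, Z), add(SSZ, Z)))))
  step 6: S(S(add(mul(SSZ, SSZ), mul(add(SZ, Z), add(SSZ, Z)))))
  step 7: S(S(add(add(SSZ, mul(SZ, SSZ)), mul(add(SZ, Z), add(SSZ, Z)))))

Answer: after 7 steps: S(S(add(add(SSZ, mul(SZ, SSZ)), mul(add(SZ, Z), add(SSZ, Z)))))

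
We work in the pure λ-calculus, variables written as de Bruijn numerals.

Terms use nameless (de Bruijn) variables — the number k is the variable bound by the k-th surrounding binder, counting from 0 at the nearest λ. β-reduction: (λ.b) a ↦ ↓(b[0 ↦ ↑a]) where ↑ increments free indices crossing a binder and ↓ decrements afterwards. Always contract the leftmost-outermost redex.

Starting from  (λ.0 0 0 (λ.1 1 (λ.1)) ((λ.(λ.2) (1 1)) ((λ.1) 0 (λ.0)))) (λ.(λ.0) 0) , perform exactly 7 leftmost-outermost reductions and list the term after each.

Answer: after 7 steps: (λ.(λ.(λ.0) 0) (λ.(λ.0) 0) (λ.1)) ((λ.(λ.λ.(λ.0) 0) ((λ.(λ.0) 0) (λ.(λ.0) 0))) ((λ.λ.(λ.0) 0) (λ.(λ.0) 0) (λ.0)))

Working:
  start: (λ.0 0 0 (λ.1 1 (λ.1)) ((λ.(λ.2) (1 1)) ((λ.1) 0 (λ.0)))) (λ.(λ.0) 0)
  →1  (λ.(λ.0) 0) (λ.(λ.0) 0) (λ.(λ.0) 0) (λ.(λ.(λ.0) 0) (λ.(λ.0) 0) (λ.1)) ((λ.(λ.λ.(λ.0) 0) ((λ.(λ.0) 0) (λ.(λ.0) 0))) ((λ.λ.(λ.0) 0) (λ.(λ.0) 0) (λ.0)))
  →2  (λ.0) (λ.(λ.0) 0) (λ.(λ.0) 0) (λ.(λ.(λ.0) 0) (λ.(λ.0) 0) (λ.1)) ((λ.(λ.λ.(λ.0) 0) ((λ.(λ.0) 0) (λ.(λ.0) 0))) ((λ.λ.(λ.0) 0) (λ.(λ.0) 0) (λ.0)))
  →3  (λ.(λ.0) 0) (λ.(λ.0) 0) (λ.(λ.(λ.0) 0) (λ.(λ.0) 0) (λ.1)) ((λ.(λ.λ.(λ.0) 0) ((λ.(λ.0) 0) (λ.(λ.0) 0))) ((λ.λ.(λ.0) 0) (λ.(λ.0) 0) (λ.0)))
  →4  (λ.0) (λ.(λ.0) 0) (λ.(λ.(λ.0) 0) (λ.(λ.0) 0) (λ.1)) ((λ.(λ.λ.(λ.0) 0) ((λ.(λ.0) 0) (λ.(λ.0) 0))) ((λ.λ.(λ.0) 0) (λ.(λ.0) 0) (λ.0)))
  →5  (λ.(λ.0) 0) (λ.(λ.(λ.0) 0) (λ.(λ.0) 0) (λ.1)) ((λ.(λ.λ.(λ.0) 0) ((λ.(λ.0) 0) (λ.(λ.0) 0))) ((λ.λ.(λ.0) 0) (λ.(λ.0) 0) (λ.0)))
  →6  (λ.0) (λ.(λ.(λ.0) 0) (λ.(λ.0) 0) (λ.1)) ((λ.(λ.λ.(λ.0) 0) ((λ.(λ.0) 0) (λ.(λ.0) 0))) ((λ.λ.(λ.0) 0) (λ.(λ.0) 0) (λ.0)))
  →7  (λ.(λ.(λ.0) 0) (λ.(λ.0) 0) (λ.1)) ((λ.(λ.λ.(λ.0) 0) ((λ.(λ.0) 0) (λ.(λ.0) 0))) ((λ.λ.(λ.0) 0) (λ.(λ.0) 0) (λ.0)))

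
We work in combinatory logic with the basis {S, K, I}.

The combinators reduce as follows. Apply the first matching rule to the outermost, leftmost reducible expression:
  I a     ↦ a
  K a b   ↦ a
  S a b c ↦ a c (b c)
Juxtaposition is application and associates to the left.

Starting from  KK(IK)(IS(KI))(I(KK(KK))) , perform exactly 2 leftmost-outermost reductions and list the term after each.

  start: KK(IK)(IS(KI))(I(KK(KK)))
  step 1: K(IS(KI))(I(KK(KK)))
  step 2: IS(KI)

Answer: after 2 steps: IS(KI)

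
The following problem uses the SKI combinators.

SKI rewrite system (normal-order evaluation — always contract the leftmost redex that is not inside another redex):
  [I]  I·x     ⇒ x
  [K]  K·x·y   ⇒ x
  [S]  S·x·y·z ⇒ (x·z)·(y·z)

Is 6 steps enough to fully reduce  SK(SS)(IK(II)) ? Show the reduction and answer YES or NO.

  start: SK(SS)(IK(II))
  →1  K(IK(II))(SS(IK(II)))
  →2  IK(II)
  →3  K(II)
  →4  KI

Answer: YES — reaches normal form KI in 4 ≤ 6 steps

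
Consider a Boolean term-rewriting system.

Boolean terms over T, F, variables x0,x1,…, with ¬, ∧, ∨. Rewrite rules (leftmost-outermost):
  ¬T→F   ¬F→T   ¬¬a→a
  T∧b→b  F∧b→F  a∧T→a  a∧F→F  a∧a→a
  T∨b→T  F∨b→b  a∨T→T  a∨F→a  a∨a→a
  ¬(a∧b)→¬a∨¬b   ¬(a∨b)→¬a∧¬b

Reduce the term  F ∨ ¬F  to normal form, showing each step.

  start: F ∨ ¬F
  →1  ¬F
  →2  T

Answer: normal form = T  (in 2 steps)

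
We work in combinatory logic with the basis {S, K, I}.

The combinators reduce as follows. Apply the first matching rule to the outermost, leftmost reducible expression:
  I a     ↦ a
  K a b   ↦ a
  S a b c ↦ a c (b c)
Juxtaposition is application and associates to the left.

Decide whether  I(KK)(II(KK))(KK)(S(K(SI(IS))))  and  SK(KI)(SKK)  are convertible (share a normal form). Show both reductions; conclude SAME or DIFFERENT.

Term A:
  start: I(KK)(II(KK))(KK)(S(K(SI(IS))))
  [1] KK(II(KK))(KK)(S(K(SI(IS))))
  [2] K(KK)(S(K(SI(IS))))
  [3] KK

Term B:
  start: SK(KI)(SKK)
  [1] K(SKK)(KI(SKK))
  [2] SKK

Answer: DIFFERENT — A ⇓ KK, B ⇓ SKK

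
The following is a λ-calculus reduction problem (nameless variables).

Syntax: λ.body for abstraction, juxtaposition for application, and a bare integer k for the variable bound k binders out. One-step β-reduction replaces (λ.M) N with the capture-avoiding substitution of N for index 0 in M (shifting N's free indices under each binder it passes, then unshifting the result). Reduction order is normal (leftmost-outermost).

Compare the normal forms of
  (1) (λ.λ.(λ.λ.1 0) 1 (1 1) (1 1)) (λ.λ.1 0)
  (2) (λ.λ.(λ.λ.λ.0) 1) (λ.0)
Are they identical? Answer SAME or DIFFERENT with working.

Answer: DIFFERENT — A ⇓ λ.λ.λ.1 0, B ⇓ λ.λ.λ.0

Derivation:
Term A:
  start: (λ.λ.(λ.λ.1 0) 1 (1 1) (1 1)) (λ.λ.1 0)
  →1  λ.(λ.λ.1 0) (λ.λ.1 0) ((λ.λ.1 0) (λ.λ.1 0)) ((λ.λ.1 0) (λ.λ.1 0))
  →2  λ.(λ.(λ.λ.1 0) 0) ((λ.λ.1 0) (λ.λ.1 0)) ((λ.λ.1 0) (λ.λ.1 0))
  →3  λ.(λ.λ.1 0) ((λ.λ.1 0) (λ.λ.1 0)) ((λ.λ.1 0) (λ.λ.1 0))
  →4  λ.(λ.(λ.λ.1 0) (λ.λ.1 0) 0) ((λ.λ.1 0) (λ.λ.1 0))
  →5  λ.(λ.λ.1 0) (λ.λ.1 0) ((λ.λ.1 0) (λ.λ.1 0))
  →6  λ.(λ.(λ.λ.1 0) 0) ((λ.λ.1 0) (λ.λ.1 0))
  →7  λ.(λ.λ.1 0) ((λ.λ.1 0) (λ.λ.1 0))
  →8  λ.λ.(λ.λ.1 0) (λ.λ.1 0) 0
  →9  λ.λ.(λ.(λ.λ.1 0) 0) 0
  →10  λ.λ.(λ.λ.1 0) 0
  →11  λ.λ.λ.1 0

Term B:
  start: (λ.λ.(λ.λ.λ.0) 1) (λ.0)
  →1  λ.(λ.λ.λ.0) (λ.0)
  →2  λ.λ.λ.0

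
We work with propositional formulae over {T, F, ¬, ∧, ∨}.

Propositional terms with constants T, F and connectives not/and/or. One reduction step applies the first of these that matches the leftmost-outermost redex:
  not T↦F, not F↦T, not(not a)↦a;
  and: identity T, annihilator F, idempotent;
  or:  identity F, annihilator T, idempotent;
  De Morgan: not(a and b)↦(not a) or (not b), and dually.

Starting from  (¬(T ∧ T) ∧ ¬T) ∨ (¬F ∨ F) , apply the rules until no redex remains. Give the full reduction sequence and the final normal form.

Answer: normal form = T  (in 7 steps)

Reduction:
  start: (¬(T ∧ T) ∧ ¬T) ∨ (¬F ∨ F)
  step 1: ((¬T ∨ ¬T) ∧ ¬T) ∨ (¬F ∨ F)
  step 2: (¬T ∧ ¬T) ∨ (¬F ∨ F)
  step 3: ¬T ∨ (¬F ∨ F)
  step 4: F ∨ (¬F ∨ F)
  step 5: ¬F ∨ F
  step 6: ¬F
  step 7: T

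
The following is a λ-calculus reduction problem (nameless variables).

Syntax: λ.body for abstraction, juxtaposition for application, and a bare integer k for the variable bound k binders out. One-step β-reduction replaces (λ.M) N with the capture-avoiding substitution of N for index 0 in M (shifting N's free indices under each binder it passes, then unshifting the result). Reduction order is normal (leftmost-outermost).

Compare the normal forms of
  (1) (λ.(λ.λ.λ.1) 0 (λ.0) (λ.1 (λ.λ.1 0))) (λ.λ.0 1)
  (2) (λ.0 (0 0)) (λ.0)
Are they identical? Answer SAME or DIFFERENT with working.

Answer: SAME — A ⇓ λ.0, B ⇓ λ.0

Reduction:
Term A:
  start: (λ.(λ.λ.λ.1) 0 (λ.0) (λ.1 (λ.λ.1 0))) (λ.λ.0 1)
  step 1: (λ.λ.λ.1) (λ.λ.0 1) (λ.0) (λ.(λ.λ.0 1) (λ.λ.1 0))
  step 2: (λ.λ.1) (λ.0) (λ.(λ.λ.0 1) (λ.λ.1 0))
  step 3: (λ.λ.0) (λ.(λ.λ.0 1) (λ.λ.1 0))
  step 4: λ.0

Term B:
  start: (λ.0 (0 0)) (λ.0)
  step 1: (λ.0) ((λ.0) (λ.0))
  step 2: (λ.0) (λ.0)
  step 3: λ.0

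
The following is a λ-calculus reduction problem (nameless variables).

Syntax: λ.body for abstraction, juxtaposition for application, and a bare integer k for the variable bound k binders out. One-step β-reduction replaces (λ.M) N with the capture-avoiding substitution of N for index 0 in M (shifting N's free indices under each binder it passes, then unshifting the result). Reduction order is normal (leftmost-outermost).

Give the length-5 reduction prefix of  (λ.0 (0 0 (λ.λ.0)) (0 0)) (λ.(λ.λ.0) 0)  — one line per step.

Answer: after 5 steps: (λ.λ.0) (λ.(λ.λ.0) 0)

Derivation:
  start: (λ.0 (0 0 (λ.λ.0)) (0 0)) (λ.(λ.λ.0) 0)
  [1] (λ.(λ.λ.0) 0) ((λ.(λ.λ.0) 0) (λ.(λ.λ.0) 0) (λ.λ.0)) ((λ.(λ.λ.0) 0) (λ.(λ.λ.0) 0))
  [2] (λ.λ.0) ((λ.(λ.λ.0) 0) (λ.(λ.λ.0) 0) (λ.λ.0)) ((λ.(λ.λ.0) 0) (λ.(λ.λ.0) 0))
  [3] (λ.0) ((λ.(λ.λ.0) 0) (λ.(λ.λ.0) 0))
  [4] (λ.(λ.λ.0) 0) (λ.(λ.λ.0) 0)
  [5] (λ.λ.0) (λ.(λ.λ.0) 0)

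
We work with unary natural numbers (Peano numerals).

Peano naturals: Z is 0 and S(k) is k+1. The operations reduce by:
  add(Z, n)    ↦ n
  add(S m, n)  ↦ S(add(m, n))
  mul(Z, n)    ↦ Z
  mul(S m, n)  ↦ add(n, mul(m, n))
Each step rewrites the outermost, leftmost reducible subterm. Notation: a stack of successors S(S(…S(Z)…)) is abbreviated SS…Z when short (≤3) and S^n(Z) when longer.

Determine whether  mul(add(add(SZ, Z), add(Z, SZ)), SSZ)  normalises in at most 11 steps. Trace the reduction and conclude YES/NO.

Answer: NO — after 11 steps the term is S(S(S(add(SZ, mul(Z, SSZ))))), not yet normal

Derivation:
  start: mul(add(add(SZ, Z), add(Z, SZ)), SSZ)
  step 1: mul(add(S(add(Z, Z)), add(Z, SZ)), SSZ)
  step 2: mul(S(add(add(Z, Z), add(Z, SZ))), SSZ)
  step 3: add(SSZ, mul(add(add(Z, Z), add(Z, SZ)), SSZ))
  step 4: S(add(SZ, mul(add(add(Z, Z), add(Z, SZ)), SSZ)))
  step 5: S(S(add(Z, mul(add(add(Z, Z), add(Z, SZ)), SSZ))))
  step 6: S(S(mul(add(add(Z, Z), add(Z, SZ)), SSZ)))
  step 7: S(S(mul(add(Z, add(Z, SZ)), SSZ)))
  step 8: S(S(mul(add(Z, SZ), SSZ)))
  step 9: S(S(mul(SZ, SSZ)))
  step 10: S(S(add(SSZ, mul(Z, SSZ))))
  step 11: S(S(S(add(SZ, mul(Z, SSZ)))))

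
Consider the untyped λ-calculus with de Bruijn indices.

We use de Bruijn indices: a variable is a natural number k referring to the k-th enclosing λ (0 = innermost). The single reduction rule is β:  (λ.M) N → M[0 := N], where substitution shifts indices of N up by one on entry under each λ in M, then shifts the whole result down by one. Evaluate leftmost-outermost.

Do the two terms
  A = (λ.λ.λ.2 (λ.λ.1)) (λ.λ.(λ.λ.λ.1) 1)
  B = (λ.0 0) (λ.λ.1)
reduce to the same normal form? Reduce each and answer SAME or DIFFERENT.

Term A:
  start: (λ.λ.λ.2 (λ.λ.1)) (λ.λ.(λ.λ.λ.1) 1)
  →1  λ.λ.(λ.λ.(λ.λ.λ.1) 1) (λ.λ.1)
  →2  λ.λ.λ.(λ.λ.λ.1) (λ.λ.1)
  →3  λ.λ.λ.λ.λ.1

Term B:
  start: (λ.0 0) (λ.λ.1)
  →1  (λ.λ.1) (λ.λ.1)
  →2  λ.λ.λ.1

Answer: DIFFERENT — A ⇓ λ.λ.λ.λ.λ.1, B ⇓ λ.λ.λ.1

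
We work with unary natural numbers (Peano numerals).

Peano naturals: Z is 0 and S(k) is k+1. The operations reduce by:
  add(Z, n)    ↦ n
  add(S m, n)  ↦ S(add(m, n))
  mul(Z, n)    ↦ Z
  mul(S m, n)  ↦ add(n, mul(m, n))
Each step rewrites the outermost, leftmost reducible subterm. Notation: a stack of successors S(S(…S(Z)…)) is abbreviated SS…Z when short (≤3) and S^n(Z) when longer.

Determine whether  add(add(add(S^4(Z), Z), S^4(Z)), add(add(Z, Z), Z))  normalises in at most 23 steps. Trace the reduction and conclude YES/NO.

Answer: YES — reaches normal form S^8(Z) in 21 ≤ 23 steps

Derivation:
  start: add(add(add(S^4(Z), Z), S^4(Z)), add(add(Z, Z), Z))
  →1  add(add(S(add(SSSZ, Z)), S^4(Z)), add(add(Z, Z), Z))
  →2  add(S(add(add(SSSZ, Z), S^4(Z))), add(add(Z, Z), Z))
  →3  S(add(add(add(SSSZ, Z), S^4(Z)), add(add(Z, Z), Z)))
  →4  S(add(add(S(add(SSZ, Z)), S^4(Z)), add(add(Z, Z), Z)))
  →5  S(add(S(add(add(SSZ, Z), S^4(Z))), add(add(Z, Z), Z)))
  →6  S(S(add(add(add(SSZ, Z), S^4(Z)), add(add(Z, Z), Z))))
  →7  S(S(add(add(S(add(SZ, Z)), S^4(Z)), add(add(Z, Z), Z))))
  →8  S(S(add(S(add(add(SZ, Z), S^4(Z))), add(add(Z, Z), Z))))
  →9  S(S(S(add(add(add(SZ, Z), S^4(Z)), add(add(Z, Z), Z)))))
  →10  S(S(S(add(add(S(add(Z, Z)), S^4(Z)), add(add(Z, Z), Z)))))
  →11  S(S(S(add(S(add(add(Z, Z), S^4(Z))), add(add(Z, Z), Z)))))
  →12  S(S(S(S(add(add(add(Z, Z), S^4(Z)), add(add(Z, Z), Z))))))
  →13  S(S(S(S(add(add(Z, S^4(Z)), add(add(Z, Z), Z))))))
  →14  S(S(S(S(add(S^4(Z), add(add(Z, Z), Z))))))
  →15  S(S(S(S(S(add(SSSZ, add(add(Z, Z), Z)))))))
  →16  S(S(S(S(S(S(add(SSZ, add(add(Z, Z), Z))))))))
  →17  S(S(S(S(S(S(S(add(SZ, add(add(Z, Z), Z)))))))))
  →18  S(S(S(S(S(S(S(S(add(Z, add(add(Z, Z), Z))))))))))
  →19  S(S(S(S(S(S(S(S(add(add(Z, Z), Z)))))))))
  →20  S(S(S(S(S(S(S(S(add(Z, Z)))))))))
  →21  S^8(Z)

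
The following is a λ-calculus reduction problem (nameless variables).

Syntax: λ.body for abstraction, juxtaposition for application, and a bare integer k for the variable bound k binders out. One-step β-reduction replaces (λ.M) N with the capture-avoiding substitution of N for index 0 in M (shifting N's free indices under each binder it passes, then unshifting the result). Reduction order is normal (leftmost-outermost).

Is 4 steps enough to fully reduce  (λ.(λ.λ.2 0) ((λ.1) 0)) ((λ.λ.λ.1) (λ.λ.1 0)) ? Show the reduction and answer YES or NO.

  start: (λ.(λ.λ.2 0) ((λ.1) 0)) ((λ.λ.λ.1) (λ.λ.1 0))
  step 1: (λ.λ.(λ.λ.λ.1) (λ.λ.1 0) 0) ((λ.(λ.λ.λ.1) (λ.λ.1 0)) ((λ.λ.λ.1) (λ.λ.1 0)))
  step 2: λ.(λ.λ.λ.1) (λ.λ.1 0) 0
  step 3: λ.(λ.λ.1) 0
  step 4: λ.λ.1

Answer: YES — reaches normal form λ.λ.1 in 4 ≤ 4 steps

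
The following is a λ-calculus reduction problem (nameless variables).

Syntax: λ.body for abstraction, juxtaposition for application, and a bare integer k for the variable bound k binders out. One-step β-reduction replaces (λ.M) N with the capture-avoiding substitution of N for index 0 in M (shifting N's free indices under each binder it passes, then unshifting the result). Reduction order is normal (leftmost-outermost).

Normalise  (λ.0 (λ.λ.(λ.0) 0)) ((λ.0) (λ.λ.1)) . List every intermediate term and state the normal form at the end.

Answer: normal form = λ.λ.λ.0  (in 4 steps)

Working:
  start: (λ.0 (λ.λ.(λ.0) 0)) ((λ.0) (λ.λ.1))
  →1  (λ.0) (λ.λ.1) (λ.λ.(λ.0) 0)
  →2  (λ.λ.1) (λ.λ.(λ.0) 0)
  →3  λ.λ.λ.(λ.0) 0
  →4  λ.λ.λ.0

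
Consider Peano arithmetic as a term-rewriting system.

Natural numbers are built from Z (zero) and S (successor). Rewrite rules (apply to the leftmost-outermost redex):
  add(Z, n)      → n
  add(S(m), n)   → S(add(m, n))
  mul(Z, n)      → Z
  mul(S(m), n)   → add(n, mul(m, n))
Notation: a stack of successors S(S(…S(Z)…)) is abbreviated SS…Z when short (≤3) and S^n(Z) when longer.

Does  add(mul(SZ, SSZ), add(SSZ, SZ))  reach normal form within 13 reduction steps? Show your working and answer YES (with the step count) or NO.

  start: add(mul(SZ, SSZ), add(SSZ, SZ))
  step 1: add(add(SSZ, mul(Z, SSZ)), add(SSZ, SZ))
  step 2: add(S(add(SZ, mul(Z, SSZ))), add(SSZ, SZ))
  step 3: S(add(add(SZ, mul(Z, SSZ)), add(SSZ, SZ)))
  step 4: S(add(S(add(Z, mul(Z, SSZ))), add(SSZ, SZ)))
  step 5: S(S(add(add(Z, mul(Z, SSZ)), add(SSZ, SZ))))
  step 6: S(S(add(mul(Z, SSZ), add(SSZ, SZ))))
  step 7: S(S(add(Z, add(SSZ, SZ))))
  step 8: S(S(add(SSZ, SZ)))
  step 9: S(S(S(add(SZ, SZ))))
  step 10: S(S(S(S(add(Z, SZ)))))
  step 11: S^5(Z)

Answer: YES — reaches normal form S^5(Z) in 11 ≤ 13 steps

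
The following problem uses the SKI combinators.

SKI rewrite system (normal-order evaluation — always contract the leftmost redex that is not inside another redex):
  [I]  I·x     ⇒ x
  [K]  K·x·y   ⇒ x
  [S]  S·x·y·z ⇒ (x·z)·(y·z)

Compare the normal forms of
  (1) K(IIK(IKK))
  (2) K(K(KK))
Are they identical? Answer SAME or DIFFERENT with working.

Term A:
  start: K(IIK(IKK))
  step 1: K(IK(IKK))
  step 2: K(K(IKK))
  step 3: K(K(KK))

Term B:
  start: K(K(KK))

Answer: SAME — A ⇓ K(K(KK)), B ⇓ K(K(KK))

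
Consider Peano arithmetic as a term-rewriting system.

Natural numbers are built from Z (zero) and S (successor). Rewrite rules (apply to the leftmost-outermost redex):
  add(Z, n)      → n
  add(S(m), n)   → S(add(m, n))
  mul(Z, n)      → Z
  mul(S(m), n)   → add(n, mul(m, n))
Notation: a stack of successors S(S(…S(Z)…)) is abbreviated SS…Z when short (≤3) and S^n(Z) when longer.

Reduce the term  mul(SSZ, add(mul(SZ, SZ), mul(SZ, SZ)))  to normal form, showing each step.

  start: mul(SSZ, add(mul(SZ, SZ), mul(SZ, SZ)))
  →1  add(add(mul(SZ, SZ), mul(SZ, SZ)), mul(SZ, add(mul(SZ, SZ), mul(SZ, SZ))))
  →2  add(add(add(SZ, mul(Z, SZ)), mul(SZ, SZ)), mul(SZ, add(mul(SZ, SZ), mul(SZ, SZ))))
  →3  add(add(S(add(Z, mul(Z, SZ))), mul(SZ, SZ)), mul(SZ, add(mul(SZ, SZ), mul(SZ, SZ))))
  →4  add(S(add(add(Z, mul(Z, SZ)), mul(SZ, SZ))), mul(SZ, add(mul(SZ, SZ), mul(SZ, SZ))))
  →5  S(add(add(add(Z, mul(Z, SZ)), mul(SZ, SZ)), mul(SZ, add(mul(SZ, SZ), mul(SZ, SZ)))))
  →6  S(add(add(mul(Z, SZ), mul(SZ, SZ)), mul(SZ, add(mul(SZ, SZ), mul(SZ, SZ)))))
  →7  S(add(add(Z, mul(SZ, SZ)), mul(SZ, add(mul(SZ, SZ), mul(SZ, SZ)))))
  →8  S(add(mul(SZ, SZ), mul(SZ, add(mul(SZ, SZ), mul(SZ, SZ)))))
  →9  S(add(add(SZ, mul(Z, SZ)), mul(SZ, add(mul(SZ, SZ), mul(SZ, SZ)))))
  →10  S(add(S(add(Z, mul(Z, SZ))), mul(SZ, add(mul(SZ, SZ), mul(SZ, SZ)))))
  →11  S(S(add(add(Z, mul(Z, SZ)), mul(SZ, add(mul(SZ, SZ), mul(SZ, SZ))))))
  →12  S(S(add(mul(Z, SZ), mul(SZ, add(mul(SZ, SZ), mul(SZ, SZ))))))
  →13  S(S(add(Z, mul(SZ, add(mul(SZ, SZ), mul(SZ, SZ))))))
  →14  S(S(mul(SZ, add(mul(SZ, SZ), mul(SZ, SZ)))))
  →15  S(S(add(add(mul(SZ, SZ), mul(SZ, SZ)), mul(Z, add(mul(SZ, SZ), mul(SZ, SZ))))))
  →16  S(S(add(add(add(SZ, mul(Z, SZ)), mul(SZ, SZ)), mul(Z, add(mul(SZ, SZ), mul(SZ, SZ))))))
  →17  S(S(add(add(S(add(Z, mul(Z, SZ))), mul(SZ, SZ)), mul(Z, add(mul(SZ, SZ), mul(SZ, SZ))))))
  →18  S(S(add(S(add(add(Z, mul(Z, SZ)), mul(SZ, SZ))), mul(Z, add(mul(SZ, SZ), mul(SZ, SZ))))))
  →19  S(S(S(add(add(add(Z, mul(Z, SZ)), mul(SZ, SZ)), mul(Z, add(mul(SZ, SZ), mul(SZ, SZ)))))))
  →20  S(S(S(add(add(mul(Z, SZ), mul(SZ, SZ)), mul(Z, add(mul(SZ, SZ), mul(SZ, SZ)))))))
  →21  S(S(S(add(add(Z, mul(SZ, SZ)), mul(Z, add(mul(SZ, SZ), mul(SZ, SZ)))))))
  →22  S(S(S(add(mul(SZ, SZ), mul(Z, add(mul(SZ, SZ), mul(SZ, SZ)))))))
  →23  S(S(S(add(add(SZ, mul(Z, SZ)), mul(Z, add(mul(SZ, SZ), mul(SZ, SZ)))))))
  →24  S(S(S(add(S(add(Z, mul(Z, SZ))), mul(Z, add(mul(SZ, SZ), mul(SZ, SZ)))))))
  →25  S(S(S(S(add(add(Z, mul(Z, SZ)), mul(Z, add(mul(SZ, SZ), mul(SZ, SZ))))))))
  →26  S(S(S(S(add(mul(Z, SZ), mul(Z, add(mul(SZ, SZ), mul(SZ, SZ))))))))
  →27  S(S(S(S(add(Z, mul(Z, add(mul(SZ, SZ), mul(SZ, SZ))))))))
  →28  S(S(S(S(mul(Z, add(mul(SZ, SZ), mul(SZ, SZ)))))))
  →29  S^4(Z)

Answer: normal form = S^4(Z)  (in 29 steps)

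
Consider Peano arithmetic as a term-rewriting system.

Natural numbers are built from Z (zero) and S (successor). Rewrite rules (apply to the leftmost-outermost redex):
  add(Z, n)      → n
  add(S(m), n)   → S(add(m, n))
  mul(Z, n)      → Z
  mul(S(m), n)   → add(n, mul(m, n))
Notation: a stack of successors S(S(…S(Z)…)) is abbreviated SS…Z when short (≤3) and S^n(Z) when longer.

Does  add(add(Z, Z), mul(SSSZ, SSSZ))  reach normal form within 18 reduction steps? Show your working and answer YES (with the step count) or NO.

Answer: YES — reaches normal form S^9(Z) in 18 ≤ 18 steps

Reduction:
  start: add(add(Z, Z), mul(SSSZ, SSSZ))
  step 1: add(Z, mul(SSSZ, SSSZ))
  step 2: mul(SSSZ, SSSZ)
  step 3: add(SSSZ, mul(SSZ, SSSZ))
  step 4: S(add(SSZ, mul(SSZ, SSSZ)))
  step 5: S(S(add(SZ, mul(SSZ, SSSZ))))
  step 6: S(S(S(add(Z, mul(SSZ, SSSZ)))))
  step 7: S(S(S(mul(SSZ, SSSZ))))
  step 8: S(S(S(add(SSSZ, mul(SZ, SSSZ)))))
  step 9: S(S(S(S(add(SSZ, mul(SZ, SSSZ))))))
  step 10: S(S(S(S(S(add(SZ, mul(SZ, SSSZ)))))))
  step 11: S(S(S(S(S(S(add(Z, mul(SZ, SSSZ))))))))
  step 12: S(S(S(S(S(S(mul(SZ, SSSZ)))))))
  step 13: S(S(S(S(S(S(add(SSSZ, mul(Z, SSSZ))))))))
  step 14: S(S(S(S(S(S(S(add(SSZ, mul(Z, SSSZ)))))))))
  step 15: S(S(S(S(S(S(S(S(add(SZ, mul(Z, SSSZ))))))))))
  step 16: S(S(S(S(S(S(S(S(S(add(Z, mul(Z, SSSZ)))))))))))
  step 17: S(S(S(S(S(S(S(S(S(mul(Z, SSSZ))))))))))
  step 18: S^9(Z)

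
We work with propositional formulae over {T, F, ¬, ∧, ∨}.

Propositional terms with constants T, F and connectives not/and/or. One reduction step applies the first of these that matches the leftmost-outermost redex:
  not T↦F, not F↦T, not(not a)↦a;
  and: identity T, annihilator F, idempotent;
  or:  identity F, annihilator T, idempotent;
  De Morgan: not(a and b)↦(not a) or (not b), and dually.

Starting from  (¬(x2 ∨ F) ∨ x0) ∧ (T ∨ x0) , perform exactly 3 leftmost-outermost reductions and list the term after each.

  start: (¬(x2 ∨ F) ∨ x0) ∧ (T ∨ x0)
  step 1: ((¬x2 ∧ ¬F) ∨ x0) ∧ (T ∨ x0)
  step 2: ((¬x2 ∧ T) ∨ x0) ∧ (T ∨ x0)
  step 3: (¬x2 ∨ x0) ∧ (T ∨ x0)

Answer: after 3 steps: (¬x2 ∨ x0) ∧ (T ∨ x0)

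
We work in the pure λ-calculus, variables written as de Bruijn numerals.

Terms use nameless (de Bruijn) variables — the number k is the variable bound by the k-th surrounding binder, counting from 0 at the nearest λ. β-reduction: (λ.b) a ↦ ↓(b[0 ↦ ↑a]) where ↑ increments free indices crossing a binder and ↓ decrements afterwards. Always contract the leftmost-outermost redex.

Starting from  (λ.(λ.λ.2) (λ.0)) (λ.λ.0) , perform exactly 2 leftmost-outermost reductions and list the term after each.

Answer: after 2 steps: λ.λ.λ.0

Working:
  start: (λ.(λ.λ.2) (λ.0)) (λ.λ.0)
  [1] (λ.λ.λ.λ.0) (λ.0)
  [2] λ.λ.λ.0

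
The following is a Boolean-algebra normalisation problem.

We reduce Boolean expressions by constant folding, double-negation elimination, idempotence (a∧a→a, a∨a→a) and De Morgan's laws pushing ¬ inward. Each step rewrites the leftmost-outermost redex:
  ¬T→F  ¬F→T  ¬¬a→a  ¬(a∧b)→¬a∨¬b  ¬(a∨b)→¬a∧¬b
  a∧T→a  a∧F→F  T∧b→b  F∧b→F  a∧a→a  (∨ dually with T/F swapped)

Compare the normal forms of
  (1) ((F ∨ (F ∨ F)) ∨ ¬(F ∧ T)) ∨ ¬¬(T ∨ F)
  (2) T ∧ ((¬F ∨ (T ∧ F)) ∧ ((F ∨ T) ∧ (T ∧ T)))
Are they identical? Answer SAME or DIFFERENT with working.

Answer: SAME — A ⇓ T, B ⇓ T

Working:
Term A:
  start: ((F ∨ (F ∨ F)) ∨ ¬(F ∧ T)) ∨ ¬¬(T ∨ F)
  [1] ((F ∨ F) ∨ ¬(F ∧ T)) ∨ ¬¬(T ∨ F)
  [2] (F ∨ ¬(F ∧ T)) ∨ ¬¬(T ∨ F)
  [3] ¬(F ∧ T) ∨ ¬¬(T ∨ F)
  [4] (¬F ∨ ¬T) ∨ ¬¬(T ∨ F)
  [5] (T ∨ ¬T) ∨ ¬¬(T ∨ F)
  [6] T ∨ ¬¬(T ∨ F)
  [7] T

Term B:
  start: T ∧ ((¬F ∨ (T ∧ F)) ∧ ((F ∨ T) ∧ (T ∧ T)))
  [1] (¬F ∨ (T ∧ F)) ∧ ((F ∨ T) ∧ (T ∧ T))
  [2] (T ∨ (T ∧ F)) ∧ ((F ∨ T) ∧ (T ∧ T))
  [3] T ∧ ((F ∨ T) ∧ (T ∧ T))
  [4] (F ∨ T) ∧ (T ∧ T)
  [5] T ∧ (T ∧ T)
  [6] T ∧ T
  [7] T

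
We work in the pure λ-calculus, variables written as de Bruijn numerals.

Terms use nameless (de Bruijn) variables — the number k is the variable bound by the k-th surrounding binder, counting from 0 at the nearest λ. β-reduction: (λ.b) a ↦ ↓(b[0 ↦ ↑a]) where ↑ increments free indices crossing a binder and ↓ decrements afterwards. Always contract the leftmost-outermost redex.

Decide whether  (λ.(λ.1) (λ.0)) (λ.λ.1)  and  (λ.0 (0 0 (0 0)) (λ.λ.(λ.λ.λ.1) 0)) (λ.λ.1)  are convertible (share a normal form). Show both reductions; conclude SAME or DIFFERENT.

Answer: SAME — A ⇓ λ.λ.1, B ⇓ λ.λ.1

Derivation:
Term A:
  start: (λ.(λ.1) (λ.0)) (λ.λ.1)
  [1] (λ.λ.λ.1) (λ.0)
  [2] λ.λ.1

Term B:
  start: (λ.0 (0 0 (0 0)) (λ.λ.(λ.λ.λ.1) 0)) (λ.λ.1)
  [1] (λ.λ.1) ((λ.λ.1) (λ.λ.1) ((λ.λ.1) (λ.λ.1))) (λ.λ.(λ.λ.λ.1) 0)
  [2] (λ.(λ.λ.1) (λ.λ.1) ((λ.λ.1) (λ.λ.1))) (λ.λ.(λ.λ.λ.1) 0)
  [3] (λ.λ.1) (λ.λ.1) ((λ.λ.1) (λ.λ.1))
  [4] (λ.λ.λ.1) ((λ.λ.1) (λ.λ.1))
  [5] λ.λ.1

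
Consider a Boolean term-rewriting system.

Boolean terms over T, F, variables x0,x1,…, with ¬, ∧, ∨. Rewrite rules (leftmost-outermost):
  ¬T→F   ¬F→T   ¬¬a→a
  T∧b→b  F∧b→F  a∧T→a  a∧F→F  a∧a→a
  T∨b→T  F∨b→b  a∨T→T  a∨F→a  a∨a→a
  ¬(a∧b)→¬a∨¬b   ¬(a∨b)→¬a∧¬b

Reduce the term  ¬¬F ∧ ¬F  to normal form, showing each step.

  start: ¬¬F ∧ ¬F
  [1] F ∧ ¬F
  [2] F

Answer: normal form = F  (in 2 steps)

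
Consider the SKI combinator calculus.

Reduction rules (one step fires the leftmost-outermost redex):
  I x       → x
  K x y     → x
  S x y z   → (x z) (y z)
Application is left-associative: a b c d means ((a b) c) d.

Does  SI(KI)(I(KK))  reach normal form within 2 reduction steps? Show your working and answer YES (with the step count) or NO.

Answer: NO — after 2 steps the term is I(KK)(KI(I(KK))), not yet normal

Derivation:
  start: SI(KI)(I(KK))
  step 1: I(I(KK))(KI(I(KK)))
  step 2: I(KK)(KI(I(KK)))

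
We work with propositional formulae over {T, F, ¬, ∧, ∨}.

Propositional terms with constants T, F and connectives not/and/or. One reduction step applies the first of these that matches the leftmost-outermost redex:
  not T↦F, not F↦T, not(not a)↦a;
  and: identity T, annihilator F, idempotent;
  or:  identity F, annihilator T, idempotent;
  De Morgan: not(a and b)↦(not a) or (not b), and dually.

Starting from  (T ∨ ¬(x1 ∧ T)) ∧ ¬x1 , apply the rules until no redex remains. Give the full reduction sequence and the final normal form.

  start: (T ∨ ¬(x1 ∧ T)) ∧ ¬x1
  [1] T ∧ ¬x1
  [2] ¬x1

Answer: normal form = ¬x1  (in 2 steps)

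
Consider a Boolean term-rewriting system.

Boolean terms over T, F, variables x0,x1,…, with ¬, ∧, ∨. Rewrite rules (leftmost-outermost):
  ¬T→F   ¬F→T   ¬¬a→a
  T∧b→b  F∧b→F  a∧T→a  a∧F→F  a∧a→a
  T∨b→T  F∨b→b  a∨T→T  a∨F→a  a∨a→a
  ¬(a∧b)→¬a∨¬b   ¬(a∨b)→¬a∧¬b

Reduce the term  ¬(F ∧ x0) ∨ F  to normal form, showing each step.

  start: ¬(F ∧ x0) ∨ F
  →1  ¬(F ∧ x0)
  →2  ¬F ∨ ¬x0
  →3  T ∨ ¬x0
  →4  T

Answer: normal form = T  (in 4 steps)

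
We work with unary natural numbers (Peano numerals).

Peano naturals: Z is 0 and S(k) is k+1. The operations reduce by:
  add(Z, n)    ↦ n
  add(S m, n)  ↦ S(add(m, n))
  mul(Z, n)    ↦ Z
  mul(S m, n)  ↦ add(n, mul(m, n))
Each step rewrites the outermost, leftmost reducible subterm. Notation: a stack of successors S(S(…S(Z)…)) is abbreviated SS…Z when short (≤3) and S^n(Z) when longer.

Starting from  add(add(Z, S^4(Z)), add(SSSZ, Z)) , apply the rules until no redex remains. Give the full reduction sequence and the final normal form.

  start: add(add(Z, S^4(Z)), add(SSSZ, Z))
  [1] add(S^4(Z), add(SSSZ, Z))
  [2] S(add(SSSZ, add(SSSZ, Z)))
  [3] S(S(add(SSZ, add(SSSZ, Z))))
  [4] S(S(S(add(SZ, add(SSSZ, Z)))))
  [5] S(S(S(S(add(Z, add(SSSZ, Z))))))
  [6] S(S(S(S(add(SSSZ, Z)))))
  [7] S(S(S(S(S(add(SSZ, Z))))))
  [8] S(S(S(S(S(S(add(SZ, Z)))))))
  [9] S(S(S(S(S(S(S(add(Z, Z))))))))
  [10] S^7(Z)

Answer: normal form = S^7(Z)  (in 10 steps)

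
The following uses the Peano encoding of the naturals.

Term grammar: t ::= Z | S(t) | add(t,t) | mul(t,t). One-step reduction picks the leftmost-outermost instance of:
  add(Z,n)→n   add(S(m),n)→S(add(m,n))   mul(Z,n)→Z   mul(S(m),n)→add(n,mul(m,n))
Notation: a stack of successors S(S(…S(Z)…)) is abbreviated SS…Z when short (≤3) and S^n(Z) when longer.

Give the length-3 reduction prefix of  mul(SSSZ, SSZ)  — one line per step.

  start: mul(SSSZ, SSZ)
  step 1: add(SSZ, mul(SSZ, SSZ))
  step 2: S(add(SZ, mul(SSZ, SSZ)))
  step 3: S(S(add(Z, mul(SSZ, SSZ))))

Answer: after 3 steps: S(S(add(Z, mul(SSZ, SSZ))))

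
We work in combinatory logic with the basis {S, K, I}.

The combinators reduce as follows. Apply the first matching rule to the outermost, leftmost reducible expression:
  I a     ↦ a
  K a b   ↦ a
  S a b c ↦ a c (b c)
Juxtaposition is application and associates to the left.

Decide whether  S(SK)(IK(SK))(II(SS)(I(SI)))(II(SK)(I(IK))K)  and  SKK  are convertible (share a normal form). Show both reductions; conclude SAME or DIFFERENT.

Term A:
  start: S(SK)(IK(SK))(II(SS)(I(SI)))(II(SK)(I(IK))K)
  [1] SK(II(SS)(I(SI)))(IK(SK)(II(SS)(I(SI))))(II(SK)(I(IK))K)
  [2] K(IK(SK)(II(SS)(I(SI))))(II(SS)(I(SI))(IK(SK)(II(SS)(I(SI)))))(II(SK)(I(IK))K)
  [3] IK(SK)(II(SS)(I(SI)))(II(SK)(I(IK))K)
  [4] K(SK)(II(SS)(I(SI)))(II(SK)(I(IK))K)
  [5] SK(II(SK)(I(IK))K)
  [6] SK(I(SK)(I(IK))K)
  [7] SK(SK(I(IK))K)
  [8] SK(KK(I(IK)K))
  [9] SKK

Term B:
  start: SKK

Answer: SAME — A ⇓ SKK, B ⇓ SKK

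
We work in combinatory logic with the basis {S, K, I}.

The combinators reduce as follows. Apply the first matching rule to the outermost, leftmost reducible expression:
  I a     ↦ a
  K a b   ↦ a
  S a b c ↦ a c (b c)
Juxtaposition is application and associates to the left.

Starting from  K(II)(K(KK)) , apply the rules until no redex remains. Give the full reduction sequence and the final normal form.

Answer: normal form = I  (in 2 steps)

Derivation:
  start: K(II)(K(KK))
  →1  II
  →2  I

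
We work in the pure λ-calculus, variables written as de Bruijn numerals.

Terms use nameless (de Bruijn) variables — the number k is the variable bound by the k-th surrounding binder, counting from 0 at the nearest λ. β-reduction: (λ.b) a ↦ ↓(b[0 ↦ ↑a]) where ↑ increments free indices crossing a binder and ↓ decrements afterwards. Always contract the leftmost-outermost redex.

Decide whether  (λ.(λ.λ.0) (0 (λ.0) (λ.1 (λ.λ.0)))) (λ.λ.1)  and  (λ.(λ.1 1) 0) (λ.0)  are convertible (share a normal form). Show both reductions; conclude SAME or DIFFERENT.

Term A:
  start: (λ.(λ.λ.0) (0 (λ.0) (λ.1 (λ.λ.0)))) (λ.λ.1)
  →1  (λ.λ.0) ((λ.λ.1) (λ.0) (λ.(λ.λ.1) (λ.λ.0)))
  →2  λ.0

Term B:
  start: (λ.(λ.1 1) 0) (λ.0)
  →1  (λ.(λ.0) (λ.0)) (λ.0)
  →2  (λ.0) (λ.0)
  →3  λ.0

Answer: SAME — A ⇓ λ.0, B ⇓ λ.0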